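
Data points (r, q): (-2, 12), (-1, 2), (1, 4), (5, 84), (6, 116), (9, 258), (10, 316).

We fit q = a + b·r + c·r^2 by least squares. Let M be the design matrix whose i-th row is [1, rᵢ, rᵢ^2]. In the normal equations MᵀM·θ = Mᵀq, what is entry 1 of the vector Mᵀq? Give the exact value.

Entry 1 ↔ basis 1, so (Mᵀq)_{1} = Σᵢ qᵢ = (1)·(12) + (1)·(2) + (1)·(4) + (1)·(84) + (1)·(116) + (1)·(258) + (1)·(316) = 792.

792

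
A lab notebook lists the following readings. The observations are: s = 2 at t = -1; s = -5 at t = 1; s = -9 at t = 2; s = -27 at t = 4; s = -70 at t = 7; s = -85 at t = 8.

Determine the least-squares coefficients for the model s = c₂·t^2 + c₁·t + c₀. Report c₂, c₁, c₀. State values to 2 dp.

c₂ = -0.97, c₁ = -2.96, c₀ = -0.10

MᵀM·[c₂, c₁, c₀]ᵀ = Mᵀs reads: 6771·c₂ + 927·c₁ + 135·c₀ = -9341;  927·c₂ + 135·c₁ + 21·c₀ = -1303;  135·c₂ + 21·c₁ + 6·c₀ = -194.
Row-reducing yields c₂ = -467/480, c₁ = -473/160, c₀ = -23/240.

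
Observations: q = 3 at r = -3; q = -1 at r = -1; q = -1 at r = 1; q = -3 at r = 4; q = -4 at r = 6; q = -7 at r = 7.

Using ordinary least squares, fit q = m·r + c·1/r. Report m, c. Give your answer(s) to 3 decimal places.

m = -0.885, c = 0.852

Normal-equation sums: Σr·r = 112, Σr·1/r = 6, Σ1/r·1/r = 15677/7056.
Moment sums: Σr·q = -94, Σ1/r·q = -41/12.
So MᵀM·[m, c]ᵀ = Mᵀq: [[112, 6]; [6, 15677/7056]]·[m, c]ᵀ = [-94, -41/12]ᵀ.
Δ = 112·(15677/7056) − 6² = 13409/63.
m = ((-94)·(15677/7056) − 6·(-41/12))/(13409/63) = -664495/750904; c = (112·(-41/12) − 6·(-94))/(13409/63) = 11424/13409.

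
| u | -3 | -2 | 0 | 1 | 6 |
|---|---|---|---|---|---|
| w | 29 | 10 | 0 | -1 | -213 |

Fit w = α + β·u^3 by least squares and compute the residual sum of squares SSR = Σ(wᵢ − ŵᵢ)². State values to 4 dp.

Normal-equation sums: Σ1 = 5, Σu^3 = 182, Σu^3·u^3 = 47450.
Right-hand side: Σw = -175, Σu^3·w = -46872.
Normal equations: [[5, 182]; [182, 47450]]·[α, β]ᵀ = [-175, -46872]ᵀ.
Δ = 5·47450 − 182² = 204126.
α = ((-175)·47450 − 182·(-46872))/204126 = 8729/7851; β = (5·(-46872) − 182·(-175))/204126 = -101255/102063.
Residuals: 112465/102063, 32371/34021, -8729/7851, -38095/34021, 18184/102063; SSR = 473708/102063.

SSR = 4.6413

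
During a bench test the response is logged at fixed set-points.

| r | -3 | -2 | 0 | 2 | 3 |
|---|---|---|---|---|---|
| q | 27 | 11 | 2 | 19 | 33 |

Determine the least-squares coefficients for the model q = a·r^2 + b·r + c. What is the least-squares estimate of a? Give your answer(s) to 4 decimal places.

Compute the Gram sums: Σr^2·r^2 = 194, Σr^2·r = 0, Σr^2 = 26, Σr·r = 26, Σr = 0, Σ1 = 5.
For Mᵀq: Σr^2·q = 660, Σr·q = 34, Σq = 92.
Row-reducing yields a = 454/147, b = 17/13, c = 344/147.

a = 3.0884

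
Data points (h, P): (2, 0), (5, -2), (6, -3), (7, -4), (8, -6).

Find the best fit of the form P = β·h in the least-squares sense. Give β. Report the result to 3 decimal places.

β = -0.584

Normal-equation sums: Σh·h = 178.
For XᵀP: Σh·P = -104.
β = (-104)/178 = -0.58427.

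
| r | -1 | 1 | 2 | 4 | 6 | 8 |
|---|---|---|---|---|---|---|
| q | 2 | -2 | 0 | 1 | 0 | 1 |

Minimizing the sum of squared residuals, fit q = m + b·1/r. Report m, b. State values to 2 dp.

With design matrix A, AᵀA = [[6, 25/24]; [25/24, 1357/576]] and Aᵀq = [2, -29/8]ᵀ.
Eliminating b: (1357/576)·(row 1) − (25/24)·(row 2) gives (7517/576)·m = (1357/576)·2 − (25/24)·(-29/8) = 4889/576, so m = 4889/7517.
Then b = ((-29/8) − (25/24)·(4889/7517))/(1357/576) = -13728/7517.

m = 0.65, b = -1.83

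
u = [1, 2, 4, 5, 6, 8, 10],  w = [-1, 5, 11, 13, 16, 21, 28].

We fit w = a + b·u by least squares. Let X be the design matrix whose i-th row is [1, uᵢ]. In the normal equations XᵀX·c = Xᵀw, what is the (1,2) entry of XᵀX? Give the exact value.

Row 1 ↔ basis 1, column 2 ↔ basis u, so (XᵀX)_{1,2} = Σᵢ u = (1)·(1) + (1)·(2) + (1)·(4) + (1)·(5) + (1)·(6) + (1)·(8) + (1)·(10) = 36.

36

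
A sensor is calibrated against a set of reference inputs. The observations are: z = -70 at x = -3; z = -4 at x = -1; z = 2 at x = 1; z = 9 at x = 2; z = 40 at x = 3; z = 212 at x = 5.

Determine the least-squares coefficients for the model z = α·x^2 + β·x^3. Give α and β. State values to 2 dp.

Normal-equation sums: Σx^2·x^2 = 805, Σx^2·x^3 = 3157, Σx^3·x^3 = 17149.
Moment sums: Σx^2·z = 5064, Σx^3·z = 29548.
Eliminating β: 17149·(row 1) − 3157·(row 2) gives 3838296·α = 17149·5064 − 3157·29548 = -6440500, so α = -146375/87234.
Then β = (29548 − 3157·(-146375/87234))/17149 = 278539/137082.

α = -1.68, β = 2.03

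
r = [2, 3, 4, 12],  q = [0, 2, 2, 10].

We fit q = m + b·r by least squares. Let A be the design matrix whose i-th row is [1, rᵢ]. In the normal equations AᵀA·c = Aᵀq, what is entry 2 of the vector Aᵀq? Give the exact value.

134

Entry 2 ↔ basis r, so (Aᵀq)_{2} = Σᵢ (r)·qᵢ = (2)·(0) + (3)·(2) + (4)·(2) + (12)·(10) = 134.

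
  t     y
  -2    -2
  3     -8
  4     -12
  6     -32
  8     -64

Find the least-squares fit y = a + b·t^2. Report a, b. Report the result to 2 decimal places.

MᵀM·[a, b]ᵀ = Mᵀy reads: 5·a + 129·b = -118;  129·a + 5745·b = -5520.
(Σ1 = 5, Σt^2 = 129, Σt^2·t^2 = 5745, Σy = -118, Σt^2·y = -5520.)
det = 5·5745 − 129² = 12084.
a = ((-118)·5745 − 129·(-5520))/12084 = 5695/2014; b = (5·(-5520) − 129·(-118))/12084 = -2063/2014.

a = 2.83, b = -1.02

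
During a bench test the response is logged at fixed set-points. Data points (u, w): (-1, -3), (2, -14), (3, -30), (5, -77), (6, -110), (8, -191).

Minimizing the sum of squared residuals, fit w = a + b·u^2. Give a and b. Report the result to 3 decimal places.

Setting ∂/∂a … = 0 gives: 6·a + 139·b = -425;  139·a + 6115·b = -18438.
Determinant 6·6115 − 139² = 17369.
a = ((-425)·6115 − 139·(-18438))/17369 = -35993/17369; b = (6·(-18438) − 139·(-425))/17369 = -51553/17369.

a = -2.072, b = -2.968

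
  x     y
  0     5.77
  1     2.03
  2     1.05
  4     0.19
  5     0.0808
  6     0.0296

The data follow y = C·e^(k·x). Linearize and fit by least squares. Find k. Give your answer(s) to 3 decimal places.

k = -0.856

Taking logs, ln y = k·x + ln C, so regress ln y on x.
AᵀA = [[82.0000, 18.0000]; [18.0000, 6]], rhs = [-39.5361, -5.1870]ᵀ  (here Σx = 18.0000, Σ(x)² = 82.0000, Σln y = -5.1870, Σx·ln y = -39.5361).
Solving (det = 168.0000): k = -0.85625, ln C = 1.70426.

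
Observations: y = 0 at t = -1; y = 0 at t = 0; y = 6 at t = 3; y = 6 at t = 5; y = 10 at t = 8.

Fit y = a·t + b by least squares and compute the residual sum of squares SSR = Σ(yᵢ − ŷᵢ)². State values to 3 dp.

Forming XᵀX = [[99, 15]; [15, 5]] and Xᵀy = [128, 22]ᵀ gives XᵀX·[a, b]ᵀ = Xᵀy.
Determinant 99·5 − 15² = 270.
a = (128·5 − 15·22)/270 = 31/27; b = (99·22 − 15·128)/270 = 43/45.
Residuals: 26/135, -43/45, 8/5, -94/135, -19/135; SSR = 542/135.

SSR = 4.015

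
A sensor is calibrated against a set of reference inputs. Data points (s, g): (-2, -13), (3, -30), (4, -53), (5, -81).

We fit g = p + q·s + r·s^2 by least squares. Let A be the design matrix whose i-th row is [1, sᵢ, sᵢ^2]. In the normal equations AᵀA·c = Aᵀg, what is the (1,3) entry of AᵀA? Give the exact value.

54

Row 1 ↔ basis 1, column 3 ↔ basis s^2, so (AᵀA)_{1,3} = Σᵢ s^2 = (1)·(4) + (1)·(9) + (1)·(16) + (1)·(25) = 54.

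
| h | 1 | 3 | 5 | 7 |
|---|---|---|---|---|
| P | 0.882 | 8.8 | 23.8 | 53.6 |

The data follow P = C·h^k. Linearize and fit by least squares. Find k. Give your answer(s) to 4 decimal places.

Taking logs, ln P = k·ln h + ln C, so regress ln P on ln h.
Over the data: Σln h = 4.6540, Σ(ln h)² = 7.5838, Σln P = 9.2004, Σln h·ln P = 15.2384.
Normal system: [[7.5838, 4.6540]; [4.6540, 4]]·[k, ln C]ᵀ = [15.2384, 9.2004]ᵀ.
Slope k = (n·Σln h·ln P − Σln h·Σln P)/(n·Σ(ln h)² − (Σln h)²) = (4·15.2384 − 4.6540·9.2004)/8.6759 = 2.09028; ln C = (Σln P − k·Σln h)/n = -0.13192.

k = 2.0903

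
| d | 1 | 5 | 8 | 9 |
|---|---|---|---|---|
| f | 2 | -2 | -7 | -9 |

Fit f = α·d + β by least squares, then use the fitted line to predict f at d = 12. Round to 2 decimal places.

f̂ = -12.55

XᵀX·[α, β]ᵀ = Xᵀf reads: 171·α + 23·β = -145;  23·α + 4·β = -16.
(Σd·d = 171, Σd = 23, Σ1 = 4, Σd·f = -145, Σf = -16.)
Δ = 171·4 − 23² = 155.
α = ((-145)·4 − 23·(-16))/155 = -212/155; β = (171·(-16) − 23·(-145))/155 = 599/155.
At d = 12: f̂ = (-212/155)·(12) + (599/155)·(1) = -389/31.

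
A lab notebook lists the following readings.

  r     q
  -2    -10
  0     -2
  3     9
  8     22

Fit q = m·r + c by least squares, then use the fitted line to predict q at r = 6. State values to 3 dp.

Compute the Gram sums: Σr·r = 77, Σr = 9, Σ1 = 4.
And Σr·q = 223, Σq = 19.
Normal equations: [[77, 9]; [9, 4]]·[m, c]ᵀ = [223, 19]ᵀ.
Eliminating c: 4·(row 1) − 9·(row 2) gives 227·m = 4·223 − 9·19 = 721, so m = 721/227.
Then c = (19 − 9·(721/227))/4 = -544/227.
At r = 6: q̂ = (721/227)·(6) + (-544/227)·(1) = 3782/227.

q̂ = 16.661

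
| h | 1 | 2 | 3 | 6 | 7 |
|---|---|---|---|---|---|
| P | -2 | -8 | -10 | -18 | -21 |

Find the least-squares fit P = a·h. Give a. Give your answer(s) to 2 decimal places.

a = -3.06

Entries of MᵀM: Σh·h = 99.
For MᵀP: Σh·P = -303.
So MᵀM·[a]ᵀ = MᵀP: [[99]]·[a]ᵀ = [-303]ᵀ.
Hence a = -303 / 99 ≈ -3.06061.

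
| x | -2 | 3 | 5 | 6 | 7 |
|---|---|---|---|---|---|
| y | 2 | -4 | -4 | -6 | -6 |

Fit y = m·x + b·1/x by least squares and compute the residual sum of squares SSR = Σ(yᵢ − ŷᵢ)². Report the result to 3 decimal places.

From the data, Σx·x = 123, Σx·1/x = 5, Σ1/x·1/x = 9907/22050.
Right-hand side: Σx·y = -114, Σ1/x·y = -524/105.
Eliminating b: (9907/22050)·(row 1) − 5·(row 2) gives (222437/7350)·m = (9907/22050)·(-114) − 5·(-524/105) = -96533/3675, so m = -193066/222437.
Then b = ((-524/105) − 5·(-193066/222437))/(9907/22050) = -322140/222437.
Residuals: -102328/222437, -203170/222437, 140010/222437, -122536/222437, 62860/222437; SSR = 406040/222437.

SSR = 1.825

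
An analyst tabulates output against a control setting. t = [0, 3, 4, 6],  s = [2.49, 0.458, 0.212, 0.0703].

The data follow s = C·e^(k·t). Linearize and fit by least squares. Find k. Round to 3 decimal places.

k = -0.599

Taking logs, ln s = k·t + ln C, so regress ln s on t.
Σt = 13.0000, Σ(t)² = 61.0000, Σln s = -4.0748, Σt·ln s = -24.4772.
Equations: 61.0000·k + 13.0000·ln C = -24.4772;  13.0000·k + 4·ln C = -4.0748.
Δ = 61.0000·4 − (13.0000)² = 75.0000; k = (-24.4772·4 − 13.0000·-4.0748)/75.0000 = -0.59916, ln C = (61.0000·-4.0748 − 13.0000·-24.4772)/75.0000 = 0.92859.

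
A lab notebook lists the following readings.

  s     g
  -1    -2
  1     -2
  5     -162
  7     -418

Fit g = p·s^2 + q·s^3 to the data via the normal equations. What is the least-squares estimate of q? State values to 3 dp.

From the data, Σs^2·s^2 = 3028, Σs^2·s^3 = 19932, Σs^3·s^3 = 133276.
And Σs^2·g = -24536, Σs^3·g = -163624.
Δ = 3028·133276 − 19932² = 6275104.
p = ((-24536)·133276 − 19932·(-163624))/6275104 = -24734/17827; q = (3028·(-163624) − 19932·(-24536))/6275104 = -200060/196097.

q = -1.020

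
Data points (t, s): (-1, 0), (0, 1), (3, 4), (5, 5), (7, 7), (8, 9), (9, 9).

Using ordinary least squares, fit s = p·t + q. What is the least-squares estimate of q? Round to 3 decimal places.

The normal equations are: 229·p + 31·q = 239;  31·p + 7·q = 35.
(Σt·t = 229, Σt = 31, Σ1 = 7, Σt·s = 239, Σs = 35.)
Eliminating q: 7·(row 1) − 31·(row 2) gives 642·p = 7·239 − 31·35 = 588, so p = 98/107.
Then q = (35 − 31·(98/107))/7 = 101/107.

q = 0.944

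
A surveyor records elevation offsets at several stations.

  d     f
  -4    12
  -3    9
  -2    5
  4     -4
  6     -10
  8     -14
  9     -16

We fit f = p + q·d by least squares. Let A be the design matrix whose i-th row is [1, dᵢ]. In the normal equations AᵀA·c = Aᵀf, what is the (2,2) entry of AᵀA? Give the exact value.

Row 2 ↔ basis d, column 2 ↔ basis d, so (AᵀA)_{2,2} = Σᵢ (d)·(d) = (-4)·(-4) + (-3)·(-3) + (-2)·(-2) + (4)·(4) + (6)·(6) + (8)·(8) + (9)·(9) = 226.

226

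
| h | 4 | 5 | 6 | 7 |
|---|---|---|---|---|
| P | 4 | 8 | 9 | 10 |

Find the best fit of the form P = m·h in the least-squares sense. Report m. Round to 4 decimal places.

Compute the Gram sums: Σh·h = 126.
Right-hand side: Σh·P = 180.
Normal equations: [[126]]·[m]ᵀ = [180]ᵀ.
m = 180/126 = 1.42857.

m = 1.4286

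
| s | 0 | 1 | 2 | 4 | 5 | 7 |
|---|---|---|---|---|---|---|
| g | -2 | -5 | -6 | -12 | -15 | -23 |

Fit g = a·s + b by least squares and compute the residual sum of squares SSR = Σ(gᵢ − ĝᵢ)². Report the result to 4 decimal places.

SSR = 5.7416

Setting ∂/∂a … = 0 gives: 95·a + 19·b = -301;  19·a + 6·b = -63.
Determinant 95·6 − 19² = 209.
a = ((-301)·6 − 19·(-63))/209 = -609/209; b = (95·(-63) − 19·(-301))/209 = -14/11.
Residuals: -8/11, -170/209, 230/209, 194/209, 16/19, -278/209; SSR = 1200/209.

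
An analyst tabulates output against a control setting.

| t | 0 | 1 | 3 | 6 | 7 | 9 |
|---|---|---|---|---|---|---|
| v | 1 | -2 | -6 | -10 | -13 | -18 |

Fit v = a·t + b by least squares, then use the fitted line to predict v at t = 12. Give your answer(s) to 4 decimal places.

v̂ = -23.1316

The normal equations are: 176·a + 26·b = -333;  26·a + 6·b = -48.
(Σt·t = 176, Σt = 26, Σ1 = 6, Σt·v = -333, Σv = -48.)
Eliminating b: 6·(row 1) − 26·(row 2) gives 380·a = 6·(-333) − 26·(-48) = -750, so a = -75/38.
Then b = ((-48) − 26·(-75/38))/6 = 21/38.
At t = 12: v̂ = (-75/38)·(12) + (21/38)·(1) = -879/38.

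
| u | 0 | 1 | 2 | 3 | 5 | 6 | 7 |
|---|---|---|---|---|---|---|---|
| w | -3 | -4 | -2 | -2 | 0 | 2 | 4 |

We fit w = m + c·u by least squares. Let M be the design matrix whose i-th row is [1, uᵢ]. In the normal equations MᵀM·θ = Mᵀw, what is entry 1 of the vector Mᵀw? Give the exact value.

Entry 1 ↔ basis 1, so (Mᵀw)_{1} = Σᵢ wᵢ = (1)·(-3) + (1)·(-4) + (1)·(-2) + (1)·(-2) + (1)·(0) + (1)·(2) + (1)·(4) = -5.

-5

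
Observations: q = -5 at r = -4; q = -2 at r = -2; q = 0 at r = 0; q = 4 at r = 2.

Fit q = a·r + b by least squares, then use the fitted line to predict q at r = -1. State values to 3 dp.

Setting ∂/∂a … = 0 gives: 24·a + (-4)·b = 32;  (-4)·a + 4·b = -3.
Eliminating b: 4·(row 1) − (-4)·(row 2) gives 80·a = 4·32 − (-4)·(-3) = 116, so a = 29/20.
Then b = ((-3) − (-4)·(29/20))/4 = 7/10.
At r = -1: q̂ = (29/20)·(-1) + (7/10)·(1) = -3/4.

q̂ = -0.750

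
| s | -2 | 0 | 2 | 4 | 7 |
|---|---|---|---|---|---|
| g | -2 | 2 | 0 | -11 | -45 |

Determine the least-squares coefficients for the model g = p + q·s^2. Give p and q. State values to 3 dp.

Forming MᵀM = [[5, 73]; [73, 2689]] and Mᵀg = [-56, -2389]ᵀ gives MᵀM·[p, q]ᵀ = Mᵀg.
Δ = 5·2689 − 73² = 8116.
p = ((-56)·2689 − 73·(-2389))/8116 = 23813/8116; q = (5·(-2389) − 73·(-56))/8116 = -7857/8116.

p = 2.934, q = -0.968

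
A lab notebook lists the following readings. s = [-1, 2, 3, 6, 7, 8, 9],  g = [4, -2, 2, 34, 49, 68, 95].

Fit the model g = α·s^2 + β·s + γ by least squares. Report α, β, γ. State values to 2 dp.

α = 1.59, β = -3.84, γ = -1.10

Setting ∂/∂α … = 0 gives: 14452·α + 1834·β + 244·γ = 15686;  1834·α + 244·β + 34·γ = 1944;  244·α + 34·β + 7·γ = 250.
(Σs^2·s^2 = 14452, Σs^2·s = 1834, Σs^2 = 244, Σs·s = 244, Σs = 34, Σ1 = 7, Σs^2·g = 15686, Σs·g = 1944, Σg = 250.)
Inverting the 3×3 Gram matrix, [α, β, γ]ᵀ = [14834/9321, -11935/3107, -10268/9321]ᵀ.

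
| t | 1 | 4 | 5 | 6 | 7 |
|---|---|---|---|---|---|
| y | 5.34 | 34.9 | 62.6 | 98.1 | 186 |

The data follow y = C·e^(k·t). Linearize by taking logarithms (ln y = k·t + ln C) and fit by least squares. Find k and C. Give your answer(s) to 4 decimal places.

Taking logs, ln y = k·t + ln C, so regress ln y on t.
Σt = 23.0000, Σ(t)² = 127.0000, Σln y = 19.1762, Σt·ln y = 100.6652.
Equations: 127.0000·k + 23.0000·ln C = 100.6652;  23.0000·k + 5·ln C = 19.1762.
Δ = 127.0000·5 − (23.0000)² = 106.0000; k = (100.6652·5 − 23.0000·19.1762)/106.0000 = 0.58748, ln C = (127.0000·19.1762 − 23.0000·100.6652)/106.0000 = 1.13283, so C = exp(1.13283) = 3.10444.

k = 0.5875, C = 3.1044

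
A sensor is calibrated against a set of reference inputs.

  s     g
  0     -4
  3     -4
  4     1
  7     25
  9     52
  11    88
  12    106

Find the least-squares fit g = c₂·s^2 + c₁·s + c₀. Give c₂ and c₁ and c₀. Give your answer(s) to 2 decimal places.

c₂ = 1.01, c₁ = -2.83, c₀ = -4.15

The normal system MᵀM·[c₂, c₁, c₀]ᵀ = Mᵀg is [[44676, 4222, 420]; [4222, 420, 46]; [420, 46, 7]]·[c₂, c₁, c₀]ᵀ = [31329, 2875, 264]ᵀ.
Solving the 3×3 system (Gaussian elimination) gives c₂ = 547357/543058, c₁ = -1538235/543058, c₀ = -1125987/271529.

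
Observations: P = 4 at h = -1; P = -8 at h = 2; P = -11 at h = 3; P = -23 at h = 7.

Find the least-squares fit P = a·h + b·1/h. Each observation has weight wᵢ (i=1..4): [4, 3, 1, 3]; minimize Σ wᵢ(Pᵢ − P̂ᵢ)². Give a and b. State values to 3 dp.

a = -3.305, b = -1.050

MᵀWM·[a, b]ᵀ = MᵀWP reads: 172·a + 11·b = -580;  11·a + (8683/1764)·b = -872/21.
(Σwᵢ·h·h = 172, Σwᵢ·h·1/h = 11, Σwᵢ·1/h·1/h = 8683/1764, Σwᵢ·h·P = -580, Σwᵢ·1/h·P = -872/21.)
det = 172·(8683/1764) − 11² = 320008/441.
a = ((-580)·(8683/1764) − 11·(-872/21))/(320008/441) = -1057603/320008; b = (172·(-872/21) − 11·(-580))/(320008/441) = -84021/80002.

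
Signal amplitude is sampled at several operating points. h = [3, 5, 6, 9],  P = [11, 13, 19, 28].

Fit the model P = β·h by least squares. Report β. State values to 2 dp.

β = 3.07

Forming XᵀX = [[151]] and XᵀP = [464]ᵀ gives XᵀX·[β]ᵀ = XᵀP.
β = 464/151 = 3.07285.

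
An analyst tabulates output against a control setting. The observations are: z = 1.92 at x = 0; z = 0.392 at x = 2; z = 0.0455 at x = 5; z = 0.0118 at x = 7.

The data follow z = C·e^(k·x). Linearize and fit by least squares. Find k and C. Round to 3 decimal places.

k = -0.726, C = 1.799

Linearized form: ln z = k·x + ln C. From the 4 transformed points,
Σx = 14.0000, Σ(x)² = 78.0000, Σln z = -7.8139, Σx·ln z = -48.4008.
Equations: 78.0000·k + 14.0000·ln C = -48.4008;  14.0000·k + 4·ln C = -7.8139.
Δ = 78.0000·4 − (14.0000)² = 116.0000; k = (-48.4008·4 − 14.0000·-7.8139)/116.0000 = -0.72594, ln C = (78.0000·-7.8139 − 14.0000·-48.4008)/116.0000 = 0.58732, so C = exp(0.58732) = 1.79917.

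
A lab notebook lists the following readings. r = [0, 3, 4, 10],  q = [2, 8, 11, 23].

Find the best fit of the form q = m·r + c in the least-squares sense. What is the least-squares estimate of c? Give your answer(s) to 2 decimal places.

Entries of MᵀM: Σr·r = 125, Σr = 17, Σ1 = 4.
For Mᵀq: Σr·q = 298, Σq = 44.
Determinant 125·4 − 17² = 211.
m = (298·4 − 17·44)/211 = 444/211; c = (125·44 − 17·298)/211 = 434/211.

c = 2.06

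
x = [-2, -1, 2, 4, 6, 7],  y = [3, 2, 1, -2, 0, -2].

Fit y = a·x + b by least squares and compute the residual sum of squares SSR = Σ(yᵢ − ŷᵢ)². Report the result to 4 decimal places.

SSR = 4.8317

Sums needed: Σx·x = 110, Σx = 16, Σ1 = 6.
For Mᵀy: Σx·y = -28, Σy = 2.
MᵀM·[a, b]ᵀ = Mᵀy becomes [[110, 16]; [16, 6]]·[a, b]ᵀ = [-28, 2]ᵀ.
Eliminating b: 6·(row 1) − 16·(row 2) gives 404·a = 6·(-28) − 16·2 = -200, so a = -50/101.
Then b = (2 − 16·(-50/101))/6 = 167/101.
Residuals: 36/101, -15/101, 34/101, -169/101, 133/101, -19/101; SSR = 488/101.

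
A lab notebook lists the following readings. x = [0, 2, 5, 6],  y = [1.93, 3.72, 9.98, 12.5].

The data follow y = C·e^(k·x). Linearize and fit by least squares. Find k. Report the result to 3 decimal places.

k = 0.316

With ln yᵢ as the transformed response and xᵢ as the regressor:
Sums: Σx = 13.0000, Σ(x)² = 65.0000, Σln y = 6.7976, Σx·ln y = 29.2847.
Normal system: [[65.0000, 13.0000]; [13.0000, 4]]·[k, ln C]ᵀ = [29.2847, 6.7976]ᵀ.
Slope k = (n·Σx·ln y − Σx·Σln y)/(n·Σ(x)² − (Σx)²) = (4·29.2847 − 13.0000·6.7976)/91.0000 = 0.31616; ln C = (Σln y − k·Σx)/n = 0.67186.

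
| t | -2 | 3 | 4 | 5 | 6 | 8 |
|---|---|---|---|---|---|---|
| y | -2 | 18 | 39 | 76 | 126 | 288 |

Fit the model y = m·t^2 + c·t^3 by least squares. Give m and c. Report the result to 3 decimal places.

m = 0.503, c = 0.500

The normal equations are: 6370·m + 44904·c = 25646;  44904·m + 329314·c = 187170.
(Σt^2·t^2 = 6370, Σt^2·t^3 = 44904, Σt^3·t^3 = 329314, Σt^2·y = 25646, Σt^3·y = 187170.)
Eliminating c: 329314·(row 1) − 44904·(row 2) gives 81360964·m = 329314·25646 − 44904·187170 = 40905164, so m = 10226291/20340241.
Then c = (187170 − 44904·(10226291/20340241))/329314 = 10166229/20340241.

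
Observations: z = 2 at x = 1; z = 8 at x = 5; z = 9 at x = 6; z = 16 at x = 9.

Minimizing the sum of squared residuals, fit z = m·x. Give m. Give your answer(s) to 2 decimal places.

AᵀA·[m]ᵀ = Aᵀz reads: 143·m = 240.
(Σx·x = 143, Σx·z = 240.)
Hence m = 240 / 143 ≈ 1.67832.

m = 1.68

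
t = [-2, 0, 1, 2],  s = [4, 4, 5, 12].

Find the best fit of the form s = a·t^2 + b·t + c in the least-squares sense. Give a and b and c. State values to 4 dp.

a = 1.1818, b = 1.8545, c = 3.1273

Normal-equation sums: Σt^2·t^2 = 33, Σt^2·t = 1, Σt^2 = 9, Σt·t = 9, Σt = 1, Σ1 = 4.
Moment sums: Σt^2·s = 69, Σt·s = 21, Σs = 25.
So AᵀA·[a, b, c]ᵀ = Aᵀs: [[33, 1, 9]; [1, 9, 1]; [9, 1, 4]]·[a, b, c]ᵀ = [69, 21, 25]ᵀ.
Solving the 3×3 system (Gaussian elimination) gives a = 13/11, b = 102/55, c = 172/55.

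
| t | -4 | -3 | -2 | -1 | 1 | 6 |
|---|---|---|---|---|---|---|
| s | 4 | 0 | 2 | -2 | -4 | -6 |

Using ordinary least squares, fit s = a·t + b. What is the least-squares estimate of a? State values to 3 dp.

Setting ∂/∂a … = 0 gives: 67·a + (-3)·b = -58;  (-3)·a + 6·b = -6.
(Σt·t = 67, Σt = -3, Σ1 = 6, Σt·s = -58, Σs = -6.)
det = 67·6 − (-3)² = 393.
a = ((-58)·6 − (-3)·(-6))/393 = -122/131; b = (67·(-6) − (-3)·(-58))/393 = -192/131.

a = -0.931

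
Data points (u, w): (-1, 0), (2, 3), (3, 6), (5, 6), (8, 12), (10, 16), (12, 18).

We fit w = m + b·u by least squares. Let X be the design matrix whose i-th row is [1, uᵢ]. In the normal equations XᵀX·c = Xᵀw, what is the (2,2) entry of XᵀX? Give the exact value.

Row 2 ↔ basis u, column 2 ↔ basis u, so (XᵀX)_{2,2} = Σᵢ (u)·(u) = (-1)·(-1) + (2)·(2) + (3)·(3) + (5)·(5) + (8)·(8) + (10)·(10) + (12)·(12) = 347.

347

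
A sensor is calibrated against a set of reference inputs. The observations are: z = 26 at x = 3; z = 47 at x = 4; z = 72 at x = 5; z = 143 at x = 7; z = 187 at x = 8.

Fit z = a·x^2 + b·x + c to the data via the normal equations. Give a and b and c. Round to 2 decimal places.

a = 3.00, b = -0.89, c = 1.85

From the data, Σx^2·x^2 = 7459, Σx^2·x = 1071, Σx^2 = 163, Σx·x = 163, Σx = 27, Σ1 = 5.
Moment sums: Σx^2·z = 21761, Σx·z = 3123, Σz = 475.
MᵀM·[a, b, c]ᵀ = Mᵀz becomes [[7459, 1071, 163]; [1071, 163, 27]; [163, 27, 5]]·[a, b, c]ᵀ = [21761, 3123, 475]ᵀ.
Row-reducing yields a = 1851/616, b = -549/616, c = 571/308.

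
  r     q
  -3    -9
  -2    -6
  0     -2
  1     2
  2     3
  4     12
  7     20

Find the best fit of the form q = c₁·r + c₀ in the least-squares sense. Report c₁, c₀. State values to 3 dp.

c₁ = 2.930, c₀ = -0.910

Entries of MᵀM: Σr·r = 83, Σr = 9, Σ1 = 7.
Moment sums: Σr·q = 235, Σq = 20.
MᵀM·[c₁, c₀]ᵀ = Mᵀq becomes [[83, 9]; [9, 7]]·[c₁, c₀]ᵀ = [235, 20]ᵀ.
Eliminating c₀: 7·(row 1) − 9·(row 2) gives 500·c₁ = 7·235 − 9·20 = 1465, so c₁ = 293/100.
Then c₀ = (20 − 9·(293/100))/7 = -91/100.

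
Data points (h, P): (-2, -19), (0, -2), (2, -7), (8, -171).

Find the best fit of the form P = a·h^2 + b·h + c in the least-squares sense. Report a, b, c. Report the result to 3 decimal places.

a = -3.020, b = 2.953, c = -1.296

The normal system AᵀA·[a, b, c]ᵀ = AᵀP is [[4128, 512, 72]; [512, 72, 8]; [72, 8, 4]]·[a, b, c]ᵀ = [-11048, -1344, -199]ᵀ.
Inverting the 3×3 Gram matrix, [a, b, c]ᵀ = [-4373/1448, 1069/362, -469/362]ᵀ.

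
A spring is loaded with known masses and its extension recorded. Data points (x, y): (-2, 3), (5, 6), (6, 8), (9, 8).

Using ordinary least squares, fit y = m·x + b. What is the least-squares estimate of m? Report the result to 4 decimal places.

m = 0.4846

Compute the Gram sums: Σx·x = 146, Σx = 18, Σ1 = 4.
And Σx·y = 144, Σy = 25.
Normal equations: [[146, 18]; [18, 4]]·[m, b]ᵀ = [144, 25]ᵀ.
Eliminating b: 4·(row 1) − 18·(row 2) gives 260·m = 4·144 − 18·25 = 126, so m = 63/130.
Then b = (25 − 18·(63/130))/4 = 529/130.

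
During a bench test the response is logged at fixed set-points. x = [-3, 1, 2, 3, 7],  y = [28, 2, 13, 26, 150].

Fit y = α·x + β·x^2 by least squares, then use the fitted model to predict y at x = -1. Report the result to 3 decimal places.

The normal system AᵀA·[α, β]ᵀ = Aᵀy is [[72, 352]; [352, 2580]]·[α, β]ᵀ = [1072, 7890]ᵀ.
Determinant 72·2580 − 352² = 61856.
α = (1072·2580 − 352·7890)/61856 = -360/1933; β = (72·7890 − 352·1072)/61856 = 11921/3866.
At x = -1: ŷ = (-360/1933)·(-1) + (11921/3866)·(1) = 12641/3866.

ŷ = 3.270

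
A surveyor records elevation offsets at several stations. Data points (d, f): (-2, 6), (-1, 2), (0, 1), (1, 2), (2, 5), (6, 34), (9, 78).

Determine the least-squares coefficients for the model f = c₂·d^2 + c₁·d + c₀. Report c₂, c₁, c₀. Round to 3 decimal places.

c₂ = 0.984, c₁ = -0.341, c₀ = 1.165

From the data, Σd^2·d^2 = 7891, Σd^2·d = 945, Σd^2 = 127, Σd·d = 127, Σd = 15, Σ1 = 7.
For Mᵀf: Σd^2·f = 7590, Σd·f = 904, Σf = 128.
So MᵀM·[c₂, c₁, c₀]ᵀ = Mᵀf: [[7891, 945, 127]; [945, 127, 15]; [127, 15, 7]]·[c₂, c₁, c₀]ᵀ = [7590, 904, 128]ᵀ.
Row-reducing yields c₂ = 132952/135129, c₁ = -15339/45043, c₀ = 157409/135129.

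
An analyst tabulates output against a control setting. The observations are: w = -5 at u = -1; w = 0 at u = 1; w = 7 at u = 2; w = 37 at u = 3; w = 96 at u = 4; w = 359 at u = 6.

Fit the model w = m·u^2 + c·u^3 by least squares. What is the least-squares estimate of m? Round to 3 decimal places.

m = -1.953

Entries of AᵀA: Σu^2·u^2 = 1651, Σu^2·u^3 = 9075, Σu^3·u^3 = 51547.
Right-hand side: Σu^2·w = 14816, Σu^3·w = 84748.
Normal equations: [[1651, 9075]; [9075, 51547]]·[m, c]ᵀ = [14816, 84748]ᵀ.
Δ = 1651·51547 − 9075² = 2748472.
m = (14816·51547 − 9075·84748)/2748472 = -1341937/687118; c = (1651·84748 − 9075·14816)/2748472 = 1365937/687118.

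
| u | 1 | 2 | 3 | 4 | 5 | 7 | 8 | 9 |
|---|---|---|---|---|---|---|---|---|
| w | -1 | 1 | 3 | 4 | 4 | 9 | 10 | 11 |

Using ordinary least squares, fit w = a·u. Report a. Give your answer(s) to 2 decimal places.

a = 1.16

Compute the Gram sums: Σu·u = 249.
For Aᵀw: Σu·w = 288.
So AᵀA·[a]ᵀ = Aᵀw: [[249]]·[a]ᵀ = [288]ᵀ.
a = 288/249 = 1.15663.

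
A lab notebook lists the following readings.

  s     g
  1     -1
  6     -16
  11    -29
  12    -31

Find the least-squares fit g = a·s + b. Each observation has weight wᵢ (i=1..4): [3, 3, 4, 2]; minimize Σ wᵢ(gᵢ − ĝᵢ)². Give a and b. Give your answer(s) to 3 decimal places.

a = -2.748, b = 1.298

Forming AᵀWA = [[883, 89]; [89, 12]] and AᵀWg = [-2311, -229]ᵀ gives AᵀWA·[a, b]ᵀ = AᵀWg.
Eliminating b: 12·(row 1) − 89·(row 2) gives 2675·a = 12·(-2311) − 89·(-229) = -7351, so a = -7351/2675.
Then b = ((-229) − 89·(-7351/2675))/12 = 3472/2675.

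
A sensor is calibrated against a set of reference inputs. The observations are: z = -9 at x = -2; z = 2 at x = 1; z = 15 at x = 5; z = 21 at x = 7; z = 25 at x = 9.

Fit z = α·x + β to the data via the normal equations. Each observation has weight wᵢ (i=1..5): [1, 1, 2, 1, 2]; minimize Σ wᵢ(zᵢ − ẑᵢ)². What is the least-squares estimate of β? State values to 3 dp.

β = -1.521

From the data, Σwᵢ·x·x = 266, Σwᵢ·x = 34, Σwᵢ·1 = 7.
For MᵀWz: Σwᵢ·x·z = 767, Σwᵢ·z = 94.
MᵀWM·[α, β]ᵀ = MᵀWz becomes [[266, 34]; [34, 7]]·[α, β]ᵀ = [767, 94]ᵀ.
Determinant 266·7 − 34² = 706.
α = (767·7 − 34·94)/706 = 2173/706; β = (266·94 − 34·767)/706 = -537/353.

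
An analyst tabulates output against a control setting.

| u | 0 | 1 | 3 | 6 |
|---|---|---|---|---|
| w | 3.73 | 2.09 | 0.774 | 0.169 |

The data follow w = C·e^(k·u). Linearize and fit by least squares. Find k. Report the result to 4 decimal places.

k = -0.5118

Taking logs, ln w = k·u + ln C, so regress ln w on u.
Σu = 10.0000, Σ(u)² = 46.0000, Σln w = 0.0195, Σu·ln w = -10.6985.
Equations: 46.0000·k + 10.0000·ln C = -10.6985;  10.0000·k + 4·ln C = 0.0195.
Slope k = (n·Σu·ln w − Σu·Σln w)/(n·Σ(u)² − (Σu)²) = (4·-10.6985 − 10.0000·0.0195)/84.0000 = -0.51178; ln C = (Σln w − k·Σu)/n = 1.28433.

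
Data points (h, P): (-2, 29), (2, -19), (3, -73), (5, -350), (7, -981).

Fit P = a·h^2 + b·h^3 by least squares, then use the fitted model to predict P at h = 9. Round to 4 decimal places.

Compute the Gram sums: Σh^2·h^2 = 3139, Σh^2·h^3 = 20175, Σh^3·h^3 = 134131.
Moment sums: Σh^2·P = -57436, Σh^3·P = -382588.
So XᵀX·[a, b]ᵀ = XᵀP: [[3139, 20175]; [20175, 134131]]·[a, b]ᵀ = [-57436, -382588]ᵀ.
Eliminating b: 134131·(row 1) − 20175·(row 2) gives 14006584·a = 134131·(-57436) − 20175·(-382588) = 14764784, so a = 1845598/1750823.
Then b = ((-382588) − 20175·(1845598/1750823))/134131 = -5271554/1750823.
At h = 9: P̂ = (1845598/1750823)·(81) + (-5271554/1750823)·(729) = -3693469428/1750823.

P̂ = -2109.5619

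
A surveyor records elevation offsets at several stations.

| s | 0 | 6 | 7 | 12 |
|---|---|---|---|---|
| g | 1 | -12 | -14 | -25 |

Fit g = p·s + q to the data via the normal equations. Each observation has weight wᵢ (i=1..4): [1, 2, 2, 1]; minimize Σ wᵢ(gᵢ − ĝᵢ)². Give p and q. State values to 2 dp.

p = -2.16, q = 1.04

With design matrix X, XᵀWX = [[314, 38]; [38, 6]] and XᵀWg = [-640, -76]ᵀ.
det = 314·6 − 38² = 440.
p = ((-640)·6 − 38·(-76))/440 = -119/55; q = (314·(-76) − 38·(-640))/440 = 57/55.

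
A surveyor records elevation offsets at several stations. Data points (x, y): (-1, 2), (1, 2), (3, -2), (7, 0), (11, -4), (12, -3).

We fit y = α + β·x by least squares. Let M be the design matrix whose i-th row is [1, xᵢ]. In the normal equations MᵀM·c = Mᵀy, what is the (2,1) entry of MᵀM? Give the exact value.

Row 2 ↔ basis x, column 1 ↔ basis 1, so (MᵀM)_{2,1} = Σᵢ x = (-1)·(1) + (1)·(1) + (3)·(1) + (7)·(1) + (11)·(1) + (12)·(1) = 33.

33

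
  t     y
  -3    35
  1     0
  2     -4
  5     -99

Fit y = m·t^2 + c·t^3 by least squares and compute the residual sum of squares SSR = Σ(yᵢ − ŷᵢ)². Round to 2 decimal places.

Compute the Gram sums: Σt^2·t^2 = 723, Σt^2·t^3 = 2915, Σt^3·t^3 = 16419.
Right-hand side: Σt^2·y = -2176, Σt^3·y = -13352.
XᵀX·[m, c]ᵀ = Xᵀy becomes [[723, 2915]; [2915, 16419]]·[m, c]ᵀ = [-2176, -13352]ᵀ.
Eliminating c: 16419·(row 1) − 2915·(row 2) gives 3373712·m = 16419·(-2176) − 2915·(-13352) = 3193336, so m = 399167/421714.
Then c = ((-13352) − 2915·(399167/421714))/16419 = -413807/421714.
Residuals: -2651/210857, 7320/210857, 13466/210857, -1493/210857; SSR = 1158/210857.

SSR = 0.01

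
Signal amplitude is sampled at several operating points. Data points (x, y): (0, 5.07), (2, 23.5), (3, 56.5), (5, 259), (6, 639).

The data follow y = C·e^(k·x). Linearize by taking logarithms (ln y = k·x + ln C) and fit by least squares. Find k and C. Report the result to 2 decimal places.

k = 0.80, C = 4.94

Linearized form: ln y = k·x + ln C. From the 5 transformed points,
Σx = 16.0000, Σ(x)² = 74.0000, Σln y = 20.8313, Σx·ln y = 84.9603.
Equations: 74.0000·k + 16.0000·ln C = 84.9603;  16.0000·k + 5·ln C = 20.8313.
Slope k = (n·Σx·ln y − Σx·Σln y)/(n·Σ(x)² − (Σx)²) = (5·84.9603 − 16.0000·20.8313)/114.0000 = 0.80264; ln C = (Σln y − k·Σx)/n = 1.59783, so C = exp(1.59783) = 4.94230.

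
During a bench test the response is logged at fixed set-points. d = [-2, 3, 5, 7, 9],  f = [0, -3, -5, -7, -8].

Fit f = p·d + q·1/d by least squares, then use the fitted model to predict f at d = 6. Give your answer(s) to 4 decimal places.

The normal system MᵀM·[p, q]ᵀ = Mᵀf is [[168, 5]; [5, 172201/396900]]·[p, q]ᵀ = [-155, -35/9]ᵀ.
det = 168·(172201/396900) − 5² = 226277/4725.
p = ((-155)·(172201/396900) − 5·(-35/9))/(226277/4725) = -18973655/19007268; q = (168·(-35/9) − 5·(-155))/(226277/4725) = 574875/226277.
At d = 6: f̂ = (-18973655/19007268)·(6) + (574875/226277)·(1/6) = -8816140/1583939.

f̂ = -5.5660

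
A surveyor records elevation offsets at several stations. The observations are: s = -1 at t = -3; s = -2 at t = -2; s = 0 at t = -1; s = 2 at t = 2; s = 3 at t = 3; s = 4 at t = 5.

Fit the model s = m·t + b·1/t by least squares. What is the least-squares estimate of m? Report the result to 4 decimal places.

The normal equations are: 52·m + 6·b = 40;  6·m + (793/450)·b = 62/15.
Determinant 52·(793/450) − 6² = 12518/225.
m = (40·(793/450) − 6·(62/15))/(12518/225) = 5140/6259; b = (52·(62/15) − 6·40)/(12518/225) = -2820/6259.

m = 0.8212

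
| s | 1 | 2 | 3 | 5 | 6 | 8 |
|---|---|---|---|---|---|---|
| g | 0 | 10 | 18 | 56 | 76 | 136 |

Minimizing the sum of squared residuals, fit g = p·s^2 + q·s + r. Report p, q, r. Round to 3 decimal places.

p = 1.962, q = 1.629, r = -2.909

From the data, Σs^2·s^2 = 6115, Σs^2·s = 889, Σs^2 = 139, Σs·s = 139, Σs = 25, Σ1 = 6.
Moment sums: Σs^2·g = 13042, Σs·g = 1898, Σg = 296.
Normal equations: [[6115, 889, 139]; [889, 139, 25]; [139, 25, 6]]·[p, q, r]ᵀ = [13042, 1898, 296]ᵀ.
Inverting the 3×3 Gram matrix, [p, q, r]ᵀ = [259/132, 215/132, -32/11]ᵀ.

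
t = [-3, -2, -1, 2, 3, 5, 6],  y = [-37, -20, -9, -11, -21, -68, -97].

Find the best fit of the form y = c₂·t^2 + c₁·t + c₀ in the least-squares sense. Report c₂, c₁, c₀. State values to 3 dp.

c₂ = -3.027, c₁ = 2.405, c₀ = -2.957

From the data, Σt^2·t^2 = 2116, Σt^2·t = 340, Σt^2 = 88, Σt·t = 88, Σt = 10, Σ1 = 7.
Right-hand side: Σt^2·y = -5847, Σt·y = -847, Σy = -263.
AᵀA·[c₂, c₁, c₀]ᵀ = Aᵀy becomes [[2116, 340, 88]; [340, 88, 10]; [88, 10, 7]]·[c₂, c₁, c₀]ᵀ = [-5847, -847, -263]ᵀ.
Solving the 3×3 system (Gaussian elimination) gives c₂ = -4195/1386, c₁ = 6667/2772, c₀ = -4099/1386.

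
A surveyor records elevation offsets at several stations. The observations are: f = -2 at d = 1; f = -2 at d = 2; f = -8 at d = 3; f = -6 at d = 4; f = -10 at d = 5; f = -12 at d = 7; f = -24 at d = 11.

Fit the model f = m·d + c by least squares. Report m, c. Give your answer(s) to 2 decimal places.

AᵀA·[m, c]ᵀ = Aᵀf reads: 225·m + 33·c = -452;  33·m + 7·c = -64.
(Σd·d = 225, Σd = 33, Σ1 = 7, Σd·f = -452, Σf = -64.)
Eliminating c: 7·(row 1) − 33·(row 2) gives 486·m = 7·(-452) − 33·(-64) = -1052, so m = -526/243.
Then c = ((-64) − 33·(-526/243))/7 = 86/81.

m = -2.16, c = 1.06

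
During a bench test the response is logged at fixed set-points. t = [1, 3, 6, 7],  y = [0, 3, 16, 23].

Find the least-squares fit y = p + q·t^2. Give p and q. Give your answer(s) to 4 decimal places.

p = -0.9246, q = 0.4810

Entries of MᵀM: Σ1 = 4, Σt^2 = 95, Σt^2·t^2 = 3779.
And Σy = 42, Σt^2·y = 1730.
MᵀM·[p, q]ᵀ = Mᵀy becomes [[4, 95]; [95, 3779]]·[p, q]ᵀ = [42, 1730]ᵀ.
Determinant 4·3779 − 95² = 6091.
p = (42·3779 − 95·1730)/6091 = -5632/6091; q = (4·1730 − 95·42)/6091 = 2930/6091.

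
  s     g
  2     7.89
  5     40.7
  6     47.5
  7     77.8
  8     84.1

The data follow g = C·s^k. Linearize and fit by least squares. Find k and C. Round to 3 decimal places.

Linearized form: ln g = k·ln s + ln C. From the 5 transformed points,
XᵀX = [[14.3918, 8.1197]; [8.1197, 5]], rhs = [32.0031, 18.4187]ᵀ  (here Σln s = 8.1197, Σ(ln s)² = 14.3918, Σln g = 18.4187, Σln s·ln g = 32.0031).
Δ = 14.3918·5 − (8.1197)² = 6.0295; k = (32.0031·5 − 8.1197·18.4187)/6.0295 = 1.73499, ln C = (14.3918·18.4187 − 8.1197·32.0031)/6.0295 = 0.86622, so C = exp(0.86622) = 2.37790.

k = 1.735, C = 2.378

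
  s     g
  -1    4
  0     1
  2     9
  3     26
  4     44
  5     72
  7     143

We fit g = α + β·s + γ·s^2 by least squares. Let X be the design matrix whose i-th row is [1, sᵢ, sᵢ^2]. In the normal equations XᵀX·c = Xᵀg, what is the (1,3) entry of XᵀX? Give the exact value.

Row 1 ↔ basis 1, column 3 ↔ basis s^2, so (XᵀX)_{1,3} = Σᵢ s^2 = (1)·(1) + (1)·(0) + (1)·(4) + (1)·(9) + (1)·(16) + (1)·(25) + (1)·(49) = 104.

104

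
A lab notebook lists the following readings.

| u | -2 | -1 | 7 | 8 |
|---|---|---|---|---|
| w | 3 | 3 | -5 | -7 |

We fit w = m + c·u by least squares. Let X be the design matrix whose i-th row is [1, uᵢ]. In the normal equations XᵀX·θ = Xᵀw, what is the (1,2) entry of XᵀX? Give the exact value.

12

Row 1 ↔ basis 1, column 2 ↔ basis u, so (XᵀX)_{1,2} = Σᵢ u = (1)·(-2) + (1)·(-1) + (1)·(7) + (1)·(8) = 12.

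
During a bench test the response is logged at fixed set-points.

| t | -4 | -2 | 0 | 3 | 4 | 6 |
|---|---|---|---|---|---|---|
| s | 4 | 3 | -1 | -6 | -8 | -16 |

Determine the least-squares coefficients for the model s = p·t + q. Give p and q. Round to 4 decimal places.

With design matrix A, AᵀA = [[81, 7]; [7, 6]] and Aᵀs = [-168, -24]ᵀ.
Eliminating q: 6·(row 1) − 7·(row 2) gives 437·p = 6·(-168) − 7·(-24) = -840, so p = -840/437.
Then q = ((-24) − 7·(-840/437))/6 = -768/437.

p = -1.9222, q = -1.7574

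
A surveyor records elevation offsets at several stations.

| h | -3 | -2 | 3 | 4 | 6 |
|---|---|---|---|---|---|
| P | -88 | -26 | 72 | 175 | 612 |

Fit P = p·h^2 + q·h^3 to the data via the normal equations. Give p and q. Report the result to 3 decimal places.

p = -0.875, q = 2.976

From the data, Σh^2·h^2 = 1730, Σh^2·h^3 = 8768, Σh^3·h^3 = 52274.
For MᵀP: Σh^2·P = 24584, Σh^3·P = 147920.
MᵀM·[p, q]ᵀ = MᵀP becomes [[1730, 8768]; [8768, 52274]]·[p, q]ᵀ = [24584, 147920]ᵀ.
Determinant 1730·52274 − 8768² = 13556196.
p = (24584·52274 − 8768·147920)/13556196 = -329404/376561; q = (1730·147920 − 8768·24584)/13556196 = 1120808/376561.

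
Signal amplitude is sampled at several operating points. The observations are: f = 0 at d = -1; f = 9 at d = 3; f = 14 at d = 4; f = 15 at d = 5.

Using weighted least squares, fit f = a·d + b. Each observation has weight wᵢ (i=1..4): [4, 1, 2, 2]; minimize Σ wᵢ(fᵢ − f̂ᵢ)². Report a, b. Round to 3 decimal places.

AᵀWA·[a, b]ᵀ = AᵀWf reads: 95·a + 17·b = 289;  17·a + 9·b = 67.
Δ = 95·9 − 17² = 566.
a = (289·9 − 17·67)/566 = 731/283; b = (95·67 − 17·289)/566 = 726/283.

a = 2.583, b = 2.565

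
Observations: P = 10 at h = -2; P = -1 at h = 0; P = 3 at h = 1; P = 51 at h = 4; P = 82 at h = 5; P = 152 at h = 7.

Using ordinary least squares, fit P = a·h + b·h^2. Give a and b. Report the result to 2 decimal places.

a = 1.12, b = 2.96

Sums needed: Σh·h = 95, Σh·h^2 = 525, Σh^2·h^2 = 3299.
For MᵀP: Σh·P = 1661, Σh^2·P = 10357.
Normal equations: [[95, 525]; [525, 3299]]·[a, b]ᵀ = [1661, 10357]ᵀ.
Determinant 95·3299 − 525² = 37780.
a = (1661·3299 − 525·10357)/37780 = 21107/18890; b = (95·10357 − 525·1661)/37780 = 11189/3778.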